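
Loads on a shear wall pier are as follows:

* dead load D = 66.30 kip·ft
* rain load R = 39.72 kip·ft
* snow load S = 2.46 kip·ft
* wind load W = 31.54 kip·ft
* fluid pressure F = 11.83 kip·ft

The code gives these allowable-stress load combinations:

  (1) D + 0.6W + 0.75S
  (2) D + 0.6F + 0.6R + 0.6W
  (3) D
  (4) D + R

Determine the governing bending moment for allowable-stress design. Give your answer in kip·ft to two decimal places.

116.15 kip·ft

(1) 1.0(66.30) + 0.6(31.54) + 0.75(2.46) = 87.07
(2) 1.0(66.30) + 0.6(11.83) + 0.6(39.72) + 0.6(31.54) = 116.15
(3) 1.0(66.30) = 66.30
(4) 1.0(66.30) + 1.0(39.72) = 106.02
Combination 2 governs: M = 116.15 kip·ft.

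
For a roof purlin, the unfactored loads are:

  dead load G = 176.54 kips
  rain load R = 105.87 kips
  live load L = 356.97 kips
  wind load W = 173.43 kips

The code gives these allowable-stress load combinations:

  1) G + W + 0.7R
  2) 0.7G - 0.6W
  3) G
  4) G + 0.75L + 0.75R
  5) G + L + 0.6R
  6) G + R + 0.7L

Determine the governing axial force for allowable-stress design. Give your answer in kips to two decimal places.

1) 1.0(176.54) + 1.0(173.43) + 0.7(105.87) = 176.54 + 173.43 + 74.11 = 424.08
2) 0.7(176.54) - 0.6(173.43) = 123.58 - 104.06 = 19.52
3) 1.0(176.54) = 176.54
4) 1.0(176.54) + 0.75(356.97) + 0.75(105.87) = 176.54 + 267.73 + 79.40 = 523.67
5) 1.0(176.54) + 1.0(356.97) + 0.6(105.87) = 176.54 + 356.97 + 63.52 = 597.03
6) 1.0(176.54) + 1.0(105.87) + 0.7(356.97) = 176.54 + 105.87 + 249.88 = 532.29
Combination 5 governs: P = 597.03 kips.

597.03 kips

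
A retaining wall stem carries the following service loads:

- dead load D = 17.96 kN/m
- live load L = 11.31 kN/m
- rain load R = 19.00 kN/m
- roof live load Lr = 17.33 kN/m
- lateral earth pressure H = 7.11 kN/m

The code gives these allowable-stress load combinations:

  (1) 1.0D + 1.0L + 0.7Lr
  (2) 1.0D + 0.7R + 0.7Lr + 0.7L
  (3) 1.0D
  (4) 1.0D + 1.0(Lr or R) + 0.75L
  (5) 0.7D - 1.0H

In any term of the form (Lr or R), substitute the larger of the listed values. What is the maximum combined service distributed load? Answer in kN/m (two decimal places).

(Lr or R) → R = 19.00 kN/m.
(1) 1.0(17.96) + 1.0(11.31) + 0.7(17.33) = 41.40
(2) 1.0(17.96) + 0.7(19.00) + 0.7(17.33) + 0.7(11.31) = 51.31
(3) 1.0(17.96) = 17.96
(4) 1.0(17.96) + 1.0(19.00) + 0.75(11.31) = 45.44
(5) 0.7(17.96) - 1.0(7.11) = 5.46
Combination 2 governs: w = 51.31 kN/m.

51.31 kN/m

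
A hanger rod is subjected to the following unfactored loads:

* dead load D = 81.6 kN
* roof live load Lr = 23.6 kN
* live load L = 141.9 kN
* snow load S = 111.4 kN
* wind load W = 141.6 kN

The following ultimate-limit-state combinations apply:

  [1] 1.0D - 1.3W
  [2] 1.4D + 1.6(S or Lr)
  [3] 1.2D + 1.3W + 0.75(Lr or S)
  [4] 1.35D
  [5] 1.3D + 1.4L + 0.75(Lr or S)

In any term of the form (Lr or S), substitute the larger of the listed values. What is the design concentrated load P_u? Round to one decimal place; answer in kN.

388.3 kN

(S or Lr) → S = 111.4 kN; (Lr or S) → S = 111.4 kN.
[1] 1.0(81.6) - 1.3(141.6) = 81.6 - 184.1 = -102.5
[2] 1.4(81.6) + 1.6(111.4) = 292.5
[3] 1.2(81.6) + 1.3(141.6) + 0.75(111.4) = 97.9 + 184.1 + 83.6 = 365.6
[4] 1.35(81.6) = 110.2
[5] 1.3(81.6) + 1.4(141.9) + 0.75(111.4) = 388.3
Combination 5 governs: P_u = 388.3 kN.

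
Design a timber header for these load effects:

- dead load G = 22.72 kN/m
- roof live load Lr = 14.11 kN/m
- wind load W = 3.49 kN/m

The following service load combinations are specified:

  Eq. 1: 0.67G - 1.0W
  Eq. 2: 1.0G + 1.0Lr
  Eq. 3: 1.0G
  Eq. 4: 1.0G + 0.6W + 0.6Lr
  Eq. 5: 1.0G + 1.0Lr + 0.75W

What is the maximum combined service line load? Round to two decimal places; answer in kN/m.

Eq. 1: 0.67(22.72) - 1.0(3.49) = 11.73
Eq. 2: 1.0(22.72) + 1.0(14.11) = 36.83
Eq. 3: 1.0(22.72) = 22.72
Eq. 4: 1.0(22.72) + 0.6(3.49) + 0.6(14.11) = 33.28
Eq. 5: 1.0(22.72) + 1.0(14.11) + 0.75(3.49) = 39.45
Combination 5 governs: w = 39.45 kN/m.

39.45 kN/m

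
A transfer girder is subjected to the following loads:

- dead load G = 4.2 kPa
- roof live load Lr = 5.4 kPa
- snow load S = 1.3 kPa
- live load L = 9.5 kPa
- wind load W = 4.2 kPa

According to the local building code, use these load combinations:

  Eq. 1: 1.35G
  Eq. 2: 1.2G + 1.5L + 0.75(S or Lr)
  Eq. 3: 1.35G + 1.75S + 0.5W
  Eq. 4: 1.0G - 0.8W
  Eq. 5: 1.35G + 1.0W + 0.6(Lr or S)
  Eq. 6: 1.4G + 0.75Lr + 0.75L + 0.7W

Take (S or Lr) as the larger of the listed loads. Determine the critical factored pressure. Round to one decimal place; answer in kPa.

(S or Lr) → Lr = 5.4 kPa; (Lr or S) → Lr = 5.4 kPa.
Eq. 1: 1.35(4.2) = 5.7
Eq. 2: 1.2(4.2) + 1.5(9.5) + 0.75(5.4) = 23.3
Eq. 3: 1.35(4.2) + 1.75(1.3) + 0.5(4.2) = 10.0
Eq. 4: 1.0(4.2) - 0.8(4.2) = 4.2 - 3.4 = 0.8
Eq. 5: 1.35(4.2) + 1.0(4.2) + 0.6(5.4) = 5.7 + 4.2 + 3.2 = 13.1
Eq. 6: 1.4(4.2) + 0.75(5.4) + 0.75(9.5) + 0.7(4.2) = 5.9 + 4.1 + 7.1 + 2.9 = 20.0
Maximum is from combination 2.

23.3 kPa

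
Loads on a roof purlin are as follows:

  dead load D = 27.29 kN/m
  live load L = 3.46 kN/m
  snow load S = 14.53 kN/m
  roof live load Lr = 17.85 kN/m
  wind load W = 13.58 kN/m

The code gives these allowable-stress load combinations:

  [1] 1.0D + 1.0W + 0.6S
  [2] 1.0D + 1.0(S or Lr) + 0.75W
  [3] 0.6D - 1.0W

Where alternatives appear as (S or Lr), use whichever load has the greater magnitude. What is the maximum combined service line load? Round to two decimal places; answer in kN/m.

(S or Lr) → Lr = 17.85 kN/m.
[1] 1.0(27.29) + 1.0(13.58) + 0.6(14.53) = 27.29 + 13.58 + 8.72 = 49.59
[2] 1.0(27.29) + 1.0(17.85) + 0.75(13.58) = 27.29 + 17.85 + 10.19 = 55.33
[3] 0.6(27.29) - 1.0(13.58) = 16.37 - 13.58 = 2.79
The controlling combination is 2, giving 55.33 kN/m.

55.33 kN/m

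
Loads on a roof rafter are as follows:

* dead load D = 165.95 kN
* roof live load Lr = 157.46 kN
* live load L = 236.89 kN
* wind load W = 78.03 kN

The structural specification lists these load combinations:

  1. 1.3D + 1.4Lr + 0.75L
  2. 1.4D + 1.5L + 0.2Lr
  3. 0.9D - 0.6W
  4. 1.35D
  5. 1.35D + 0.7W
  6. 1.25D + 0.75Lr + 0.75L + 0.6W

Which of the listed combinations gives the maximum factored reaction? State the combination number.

1. 1.3(165.95) + 1.4(157.46) + 0.75(236.89) = 613.85
2. 1.4(165.95) + 1.5(236.89) + 0.2(157.46) = 619.16
3. 0.9(165.95) - 0.6(78.03) = 102.54
4. 1.35(165.95) = 224.03
5. 1.35(165.95) + 0.7(78.03) = 278.65
6. 1.25(165.95) + 0.75(157.46) + 0.75(236.89) + 0.6(78.03) = 550.02
The largest value is 619.16 kN from combination 2.

Combination 2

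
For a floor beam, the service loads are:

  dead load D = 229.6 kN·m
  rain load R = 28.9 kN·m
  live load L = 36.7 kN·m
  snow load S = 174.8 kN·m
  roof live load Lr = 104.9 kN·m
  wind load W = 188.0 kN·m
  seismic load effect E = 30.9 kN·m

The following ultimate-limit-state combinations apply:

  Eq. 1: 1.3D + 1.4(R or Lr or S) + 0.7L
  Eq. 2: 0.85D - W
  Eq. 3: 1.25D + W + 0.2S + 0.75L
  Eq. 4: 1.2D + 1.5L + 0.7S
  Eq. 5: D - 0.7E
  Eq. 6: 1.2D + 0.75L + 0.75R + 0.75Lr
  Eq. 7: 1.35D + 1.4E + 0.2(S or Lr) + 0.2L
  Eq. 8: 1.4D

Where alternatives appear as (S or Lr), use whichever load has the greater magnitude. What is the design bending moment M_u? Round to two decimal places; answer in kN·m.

568.89 kN·m

(R or Lr or S) → S = 174.8 kN·m; (S or Lr) → S = 174.8 kN·m.
Eq. 1: 1.3(229.6) + 1.4(174.8) + 0.7(36.7) = 568.89
Eq. 2: 0.85(229.6) - 1.0(188.0) = 7.16
Eq. 3: 1.25(229.6) + 1.0(188.0) + 0.2(174.8) + 0.75(36.7) = 537.49
Eq. 4: 1.2(229.6) + 1.5(36.7) + 0.7(174.8) = 452.93
Eq. 5: 1.0(229.6) - 0.7(30.9) = 207.97
Eq. 6: 1.2(229.6) + 0.75(36.7) + 0.75(28.9) + 0.75(104.9) = 403.40
Eq. 7: 1.35(229.6) + 1.4(30.9) + 0.2(174.8) + 0.2(36.7) = 395.52
Eq. 8: 1.4(229.6) = 321.44
Combination 1 governs: M_u = 568.89 kN·m.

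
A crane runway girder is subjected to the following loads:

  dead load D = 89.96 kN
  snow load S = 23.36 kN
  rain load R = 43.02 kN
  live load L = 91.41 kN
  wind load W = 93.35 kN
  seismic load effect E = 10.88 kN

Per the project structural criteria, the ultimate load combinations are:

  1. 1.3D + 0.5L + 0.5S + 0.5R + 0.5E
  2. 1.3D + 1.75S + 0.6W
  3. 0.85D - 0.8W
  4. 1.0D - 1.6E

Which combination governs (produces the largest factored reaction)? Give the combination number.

1. 1.3(89.96) + 0.5(91.41) + 0.5(23.36) + 0.5(43.02) + 0.5(10.88) = 201.28
2. 1.3(89.96) + 1.75(23.36) + 0.6(93.35) = 116.95 + 40.88 + 56.01 = 213.84
3. 0.85(89.96) - 0.8(93.35) = 76.47 - 74.68 = 1.79
4. 1.0(89.96) - 1.6(10.88) = 89.96 - 17.41 = 72.55
The largest value is 213.84 kN from combination 2.

Combination 2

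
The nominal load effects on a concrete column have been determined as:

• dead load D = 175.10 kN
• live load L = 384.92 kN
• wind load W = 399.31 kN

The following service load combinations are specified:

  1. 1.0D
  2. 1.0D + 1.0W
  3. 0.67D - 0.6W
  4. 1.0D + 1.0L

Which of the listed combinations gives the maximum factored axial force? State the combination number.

Combination 2

1. 1.0(175.10) = 175.10
2. 1.0(175.10) + 1.0(399.31) = 175.10 + 399.31 = 574.41
3. 0.67(175.10) - 0.6(399.31) = 117.32 - 239.59 = -122.27
4. 1.0(175.10) + 1.0(384.92) = 175.10 + 384.92 = 560.02
The largest value is 574.41 kN from combination 2.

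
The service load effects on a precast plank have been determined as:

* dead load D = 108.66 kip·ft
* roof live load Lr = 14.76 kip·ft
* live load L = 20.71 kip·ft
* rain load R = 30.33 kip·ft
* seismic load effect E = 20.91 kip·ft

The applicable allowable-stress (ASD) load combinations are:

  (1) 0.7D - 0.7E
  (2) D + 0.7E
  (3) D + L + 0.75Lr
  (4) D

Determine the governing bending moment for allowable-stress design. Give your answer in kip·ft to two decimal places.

(1) 0.7(108.66) - 0.7(20.91) = 61.43
(2) 1.0(108.66) + 0.7(20.91) = 123.30
(3) 1.0(108.66) + 1.0(20.71) + 0.75(14.76) = 140.44
(4) 1.0(108.66) = 108.66
The controlling combination is 3, giving 140.44 kip·ft.

140.44 kip·ft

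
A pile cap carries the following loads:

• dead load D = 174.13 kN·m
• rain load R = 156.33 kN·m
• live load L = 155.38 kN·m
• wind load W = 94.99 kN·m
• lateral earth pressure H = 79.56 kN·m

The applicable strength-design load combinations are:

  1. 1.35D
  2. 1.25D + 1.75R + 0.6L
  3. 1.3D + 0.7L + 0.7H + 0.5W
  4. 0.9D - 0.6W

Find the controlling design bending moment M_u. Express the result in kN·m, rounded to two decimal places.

1. 1.35(174.13) = 235.08
2. 1.25(174.13) + 1.75(156.33) + 0.6(155.38) = 217.66 + 273.58 + 93.23 = 584.47
3. 1.3(174.13) + 0.7(155.38) + 0.7(79.56) + 0.5(94.99) = 438.32
4. 0.9(174.13) - 0.6(94.99) = 99.72
Maximum is from combination 2.

584.47 kN·m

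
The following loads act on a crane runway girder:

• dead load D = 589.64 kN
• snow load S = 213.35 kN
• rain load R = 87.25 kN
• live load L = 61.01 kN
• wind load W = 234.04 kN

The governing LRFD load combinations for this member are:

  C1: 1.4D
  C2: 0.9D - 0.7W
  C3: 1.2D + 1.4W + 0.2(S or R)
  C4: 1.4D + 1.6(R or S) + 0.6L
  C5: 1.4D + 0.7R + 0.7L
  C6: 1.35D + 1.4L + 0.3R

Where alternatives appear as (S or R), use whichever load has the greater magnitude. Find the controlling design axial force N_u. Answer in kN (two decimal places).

1203.46 kN

(S or R) → S = 213.35 kN; (R or S) → S = 213.35 kN.
C1: 1.4(589.64) = 825.50
C2: 0.9(589.64) - 0.7(234.04) = 530.68 - 163.83 = 366.85
C3: 1.2(589.64) + 1.4(234.04) + 0.2(213.35) = 1077.89
C4: 1.4(589.64) + 1.6(213.35) + 0.6(61.01) = 1203.46
C5: 1.4(589.64) + 0.7(87.25) + 0.7(61.01) = 929.28
C6: 1.35(589.64) + 1.4(61.01) + 0.3(87.25) = 796.01 + 85.41 + 26.18 = 907.60
Maximum is from combination 4.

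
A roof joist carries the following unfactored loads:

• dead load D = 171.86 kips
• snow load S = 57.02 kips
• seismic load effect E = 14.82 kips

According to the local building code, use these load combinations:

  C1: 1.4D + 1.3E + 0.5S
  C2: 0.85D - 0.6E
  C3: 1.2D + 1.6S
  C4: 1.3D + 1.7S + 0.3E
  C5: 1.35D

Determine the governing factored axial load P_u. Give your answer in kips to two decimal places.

324.80 kips

C1: 1.4(171.86) + 1.3(14.82) + 0.5(57.02) = 240.60 + 19.27 + 28.51 = 288.38
C2: 0.85(171.86) - 0.6(14.82) = 146.08 - 8.89 = 137.19
C3: 1.2(171.86) + 1.6(57.02) = 206.23 + 91.23 = 297.46
C4: 1.3(171.86) + 1.7(57.02) + 0.3(14.82) = 223.42 + 96.93 + 4.45 = 324.80
C5: 1.35(171.86) = 232.01
The controlling combination is 4, giving 324.80 kips.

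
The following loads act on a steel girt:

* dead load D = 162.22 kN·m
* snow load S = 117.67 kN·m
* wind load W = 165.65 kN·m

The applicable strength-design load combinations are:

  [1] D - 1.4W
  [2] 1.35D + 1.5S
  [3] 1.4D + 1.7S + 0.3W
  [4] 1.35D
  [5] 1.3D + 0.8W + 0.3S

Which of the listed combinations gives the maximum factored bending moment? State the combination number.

[1] 1.0(162.22) - 1.4(165.65) = 162.22 - 231.91 = -69.69
[2] 1.35(162.22) + 1.5(117.67) = 395.50
[3] 1.4(162.22) + 1.7(117.67) + 0.3(165.65) = 476.84
[4] 1.35(162.22) = 219.00
[5] 1.3(162.22) + 0.8(165.65) + 0.3(117.67) = 210.89 + 132.52 + 35.30 = 378.71
The largest value is 476.84 kN·m from combination 3.

Combination 3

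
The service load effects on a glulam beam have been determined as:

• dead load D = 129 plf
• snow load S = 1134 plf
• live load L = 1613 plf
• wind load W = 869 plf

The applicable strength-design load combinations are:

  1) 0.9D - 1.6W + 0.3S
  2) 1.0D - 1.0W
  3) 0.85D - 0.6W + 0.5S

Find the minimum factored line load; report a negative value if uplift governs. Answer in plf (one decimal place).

1) 0.9(129) - 1.6(869) + 0.3(1134) = 116.1 - 1390.4 + 340.2 = -934.1
2) 1.0(129) - 1.0(869) = 129.0 - 869.0 = -740.0
3) 0.85(129) - 0.6(869) + 0.5(1134) = 109.7 - 521.4 + 567.0 = 155.3
Combination 1 gives the minimum: -934.1 plf.

-934.1 plf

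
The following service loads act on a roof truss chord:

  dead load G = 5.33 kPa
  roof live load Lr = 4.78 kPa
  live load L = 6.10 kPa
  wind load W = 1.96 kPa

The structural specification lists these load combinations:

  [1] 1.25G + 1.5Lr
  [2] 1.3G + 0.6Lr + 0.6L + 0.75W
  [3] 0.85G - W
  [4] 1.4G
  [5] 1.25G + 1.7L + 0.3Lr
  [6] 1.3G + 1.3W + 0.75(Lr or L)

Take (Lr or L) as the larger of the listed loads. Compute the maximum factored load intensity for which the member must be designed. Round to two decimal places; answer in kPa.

18.47 kPa

(Lr or L) → L = 6.10 kPa.
[1] 1.25(5.33) + 1.5(4.78) = 6.66 + 7.17 = 13.83
[2] 1.3(5.33) + 0.6(4.78) + 0.6(6.10) + 0.75(1.96) = 6.93 + 2.87 + 3.66 + 1.47 = 14.93
[3] 0.85(5.33) - 1.0(1.96) = 4.53 - 1.96 = 2.57
[4] 1.4(5.33) = 7.46
[5] 1.25(5.33) + 1.7(6.10) + 0.3(4.78) = 18.47
[6] 1.3(5.33) + 1.3(1.96) + 0.75(6.10) = 14.05
Maximum is from combination 5.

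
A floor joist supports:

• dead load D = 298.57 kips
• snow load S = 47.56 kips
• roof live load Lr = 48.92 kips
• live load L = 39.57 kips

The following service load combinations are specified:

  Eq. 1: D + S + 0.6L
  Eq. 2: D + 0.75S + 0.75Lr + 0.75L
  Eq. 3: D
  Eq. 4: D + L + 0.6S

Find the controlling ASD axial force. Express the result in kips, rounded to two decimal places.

Eq. 1: 1.0(298.57) + 1.0(47.56) + 0.6(39.57) = 298.57 + 47.56 + 23.74 = 369.87
Eq. 2: 1.0(298.57) + 0.75(47.56) + 0.75(48.92) + 0.75(39.57) = 298.57 + 35.67 + 36.69 + 29.68 = 400.61
Eq. 3: 1.0(298.57) = 298.57
Eq. 4: 1.0(298.57) + 1.0(39.57) + 0.6(47.56) = 298.57 + 39.57 + 28.54 = 366.68
Maximum is from combination 2.

400.61 kips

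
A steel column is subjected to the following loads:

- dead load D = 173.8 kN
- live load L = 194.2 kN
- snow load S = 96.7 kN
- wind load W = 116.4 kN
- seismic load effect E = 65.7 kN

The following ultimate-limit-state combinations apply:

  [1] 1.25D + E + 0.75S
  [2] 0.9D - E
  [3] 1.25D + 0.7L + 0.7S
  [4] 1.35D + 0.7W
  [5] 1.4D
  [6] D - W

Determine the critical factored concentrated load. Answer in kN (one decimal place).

420.9 kN

[1] 1.25(173.8) + 1.0(65.7) + 0.75(96.7) = 355.5
[2] 0.9(173.8) - 1.0(65.7) = 90.7
[3] 1.25(173.8) + 0.7(194.2) + 0.7(96.7) = 420.9
[4] 1.35(173.8) + 0.7(116.4) = 316.1
[5] 1.4(173.8) = 243.3
[6] 1.0(173.8) - 1.0(116.4) = 57.4
Combination 3 governs: P_u = 420.9 kN.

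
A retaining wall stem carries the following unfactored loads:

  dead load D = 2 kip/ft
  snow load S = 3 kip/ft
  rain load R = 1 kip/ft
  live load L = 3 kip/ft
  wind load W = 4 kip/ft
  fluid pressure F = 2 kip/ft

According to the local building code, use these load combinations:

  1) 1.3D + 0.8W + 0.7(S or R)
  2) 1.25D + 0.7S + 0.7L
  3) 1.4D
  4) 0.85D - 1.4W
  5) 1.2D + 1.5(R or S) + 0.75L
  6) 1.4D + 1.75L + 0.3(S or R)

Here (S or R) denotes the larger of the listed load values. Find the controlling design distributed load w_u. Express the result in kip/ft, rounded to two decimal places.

(S or R) → S = 3 kip/ft; (R or S) → S = 3 kip/ft.
1) 1.3(2) + 0.8(4) + 0.7(3) = 2.60 + 3.20 + 2.10 = 7.90
2) 1.25(2) + 0.7(3) + 0.7(3) = 2.50 + 2.10 + 2.10 = 6.70
3) 1.4(2) = 2.80
4) 0.85(2) - 1.4(4) = 1.70 - 5.60 = -3.90
5) 1.2(2) + 1.5(3) + 0.75(3) = 2.40 + 4.50 + 2.25 = 9.15
6) 1.4(2) + 1.75(3) + 0.3(3) = 2.80 + 5.25 + 0.90 = 8.95
Maximum is from combination 5.

9.15 kip/ft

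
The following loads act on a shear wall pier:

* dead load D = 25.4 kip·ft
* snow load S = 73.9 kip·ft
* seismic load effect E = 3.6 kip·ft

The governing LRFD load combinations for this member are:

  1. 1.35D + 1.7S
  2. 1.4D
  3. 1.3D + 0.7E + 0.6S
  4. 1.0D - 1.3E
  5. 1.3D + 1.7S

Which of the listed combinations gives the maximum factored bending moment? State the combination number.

Combination 1

1. 1.35(25.4) + 1.7(73.9) = 159.92
2. 1.4(25.4) = 35.56
3. 1.3(25.4) + 0.7(3.6) + 0.6(73.9) = 79.88
4. 1.0(25.4) - 1.3(3.6) = 20.72
5. 1.3(25.4) + 1.7(73.9) = 158.65
The largest value is 159.92 kip·ft from combination 1.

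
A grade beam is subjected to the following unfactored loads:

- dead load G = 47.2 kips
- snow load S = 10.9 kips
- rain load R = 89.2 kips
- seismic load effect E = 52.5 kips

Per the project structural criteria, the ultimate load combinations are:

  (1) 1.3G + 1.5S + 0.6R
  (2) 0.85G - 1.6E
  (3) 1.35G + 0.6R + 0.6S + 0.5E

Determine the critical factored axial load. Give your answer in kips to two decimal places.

(1) 1.3(47.2) + 1.5(10.9) + 0.6(89.2) = 61.36 + 16.35 + 53.52 = 131.23
(2) 0.85(47.2) - 1.6(52.5) = 40.12 - 84.00 = -43.88
(3) 1.35(47.2) + 0.6(89.2) + 0.6(10.9) + 0.5(52.5) = 63.72 + 53.52 + 6.54 + 26.25 = 150.03
Combination 3 governs: P_u = 150.03 kips.

150.03 kips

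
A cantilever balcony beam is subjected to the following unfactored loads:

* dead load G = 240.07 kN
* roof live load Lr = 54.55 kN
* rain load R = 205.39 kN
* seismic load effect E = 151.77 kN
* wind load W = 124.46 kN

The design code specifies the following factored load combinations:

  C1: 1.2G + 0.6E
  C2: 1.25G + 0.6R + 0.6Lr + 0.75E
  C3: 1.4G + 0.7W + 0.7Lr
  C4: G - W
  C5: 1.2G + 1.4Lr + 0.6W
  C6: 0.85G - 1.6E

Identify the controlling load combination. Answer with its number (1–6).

C1: 1.2(240.07) + 0.6(151.77) = 379.15
C2: 1.25(240.07) + 0.6(205.39) + 0.6(54.55) + 0.75(151.77) = 300.09 + 123.23 + 32.73 + 113.83 = 569.88
C3: 1.4(240.07) + 0.7(124.46) + 0.7(54.55) = 336.10 + 87.12 + 38.19 = 461.41
C4: 1.0(240.07) - 1.0(124.46) = 240.07 - 124.46 = 115.61
C5: 1.2(240.07) + 1.4(54.55) + 0.6(124.46) = 288.08 + 76.37 + 74.68 = 439.13
C6: 0.85(240.07) - 1.6(151.77) = 204.06 - 242.83 = -38.77
The largest value is 569.88 kN from combination 2.

Combination 2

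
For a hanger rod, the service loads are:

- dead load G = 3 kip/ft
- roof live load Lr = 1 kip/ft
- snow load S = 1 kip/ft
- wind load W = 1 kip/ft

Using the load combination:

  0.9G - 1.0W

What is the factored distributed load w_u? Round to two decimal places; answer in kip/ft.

0.9(3) - 1.0(1) = 2.70 - 1.00 = 1.70
w_u = 1.70 kip/ft.

1.70 kip/ft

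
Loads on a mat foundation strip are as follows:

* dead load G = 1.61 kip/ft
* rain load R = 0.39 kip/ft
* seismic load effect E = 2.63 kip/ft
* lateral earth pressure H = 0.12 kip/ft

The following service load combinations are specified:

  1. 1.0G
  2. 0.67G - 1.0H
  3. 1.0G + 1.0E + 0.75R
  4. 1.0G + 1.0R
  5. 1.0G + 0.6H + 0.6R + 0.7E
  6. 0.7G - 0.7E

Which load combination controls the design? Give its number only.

Combination 3

1. 1.0(1.61) = 1.61
2. 0.67(1.61) - 1.0(0.12) = 0.96
3. 1.0(1.61) + 1.0(2.63) + 0.75(0.39) = 4.53
4. 1.0(1.61) + 1.0(0.39) = 2.00
5. 1.0(1.61) + 0.6(0.12) + 0.6(0.39) + 0.7(2.63) = 3.76
6. 0.7(1.61) - 0.7(2.63) = -0.71
The largest value is 4.53 kip/ft from combination 3.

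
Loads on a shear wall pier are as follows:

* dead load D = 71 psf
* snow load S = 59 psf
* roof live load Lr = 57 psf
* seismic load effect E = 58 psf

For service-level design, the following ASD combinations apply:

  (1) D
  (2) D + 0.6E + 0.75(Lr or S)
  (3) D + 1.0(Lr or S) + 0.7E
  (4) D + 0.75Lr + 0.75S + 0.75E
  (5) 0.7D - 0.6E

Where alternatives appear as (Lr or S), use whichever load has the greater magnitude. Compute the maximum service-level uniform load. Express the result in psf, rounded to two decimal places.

(Lr or S) → S = 59 psf.
(1) 1.0(71) = 71.00
(2) 1.0(71) + 0.6(58) + 0.75(59) = 150.05
(3) 1.0(71) + 1.0(59) + 0.7(58) = 170.60
(4) 1.0(71) + 0.75(57) + 0.75(59) + 0.75(58) = 201.50
(5) 0.7(71) - 0.6(58) = 14.90
The controlling combination is 4, giving 201.50 psf.

201.50 psf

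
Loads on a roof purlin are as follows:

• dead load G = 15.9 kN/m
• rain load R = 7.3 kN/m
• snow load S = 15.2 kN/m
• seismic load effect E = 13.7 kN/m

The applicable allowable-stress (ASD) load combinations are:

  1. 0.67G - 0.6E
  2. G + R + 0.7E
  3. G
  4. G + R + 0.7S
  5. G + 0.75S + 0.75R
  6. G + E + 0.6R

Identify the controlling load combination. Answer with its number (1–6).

Combination 6

1. 0.67(15.9) - 0.6(13.7) = 10.65 - 8.22 = 2.43
2. 1.0(15.9) + 1.0(7.3) + 0.7(13.7) = 15.90 + 7.30 + 9.59 = 32.79
3. 1.0(15.9) = 15.90
4. 1.0(15.9) + 1.0(7.3) + 0.7(15.2) = 15.90 + 7.30 + 10.64 = 33.84
5. 1.0(15.9) + 0.75(15.2) + 0.75(7.3) = 15.90 + 11.40 + 5.48 = 32.78
6. 1.0(15.9) + 1.0(13.7) + 0.6(7.3) = 15.90 + 13.70 + 4.38 = 33.98
The largest value is 33.98 kN/m from combination 6.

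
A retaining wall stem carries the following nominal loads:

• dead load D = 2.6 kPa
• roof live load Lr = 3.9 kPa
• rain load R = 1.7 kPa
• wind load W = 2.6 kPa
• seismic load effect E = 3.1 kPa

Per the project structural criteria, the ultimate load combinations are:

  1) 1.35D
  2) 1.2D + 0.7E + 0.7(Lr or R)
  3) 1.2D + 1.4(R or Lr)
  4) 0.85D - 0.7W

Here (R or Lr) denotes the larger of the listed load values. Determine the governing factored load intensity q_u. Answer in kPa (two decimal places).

8.58 kPa

(Lr or R) → Lr = 3.9 kPa; (R or Lr) → Lr = 3.9 kPa.
1) 1.35(2.6) = 3.51
2) 1.2(2.6) + 0.7(3.1) + 0.7(3.9) = 3.12 + 2.17 + 2.73 = 8.02
3) 1.2(2.6) + 1.4(3.9) = 3.12 + 5.46 = 8.58
4) 0.85(2.6) - 0.7(2.6) = 2.21 - 1.82 = 0.39
Combination 3 governs: q_u = 8.58 kPa.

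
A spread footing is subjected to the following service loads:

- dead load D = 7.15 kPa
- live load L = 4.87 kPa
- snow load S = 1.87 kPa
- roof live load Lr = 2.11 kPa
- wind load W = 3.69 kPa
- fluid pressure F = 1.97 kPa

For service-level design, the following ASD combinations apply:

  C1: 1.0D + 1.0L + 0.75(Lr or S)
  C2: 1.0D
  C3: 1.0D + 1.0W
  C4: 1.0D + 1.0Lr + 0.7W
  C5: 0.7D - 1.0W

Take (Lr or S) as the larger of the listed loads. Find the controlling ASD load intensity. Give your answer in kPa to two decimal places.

13.60 kPa

(Lr or S) → Lr = 2.11 kPa.
C1: 1.0(7.15) + 1.0(4.87) + 0.75(2.11) = 7.15 + 4.87 + 1.58 = 13.60
C2: 1.0(7.15) = 7.15
C3: 1.0(7.15) + 1.0(3.69) = 7.15 + 3.69 = 10.84
C4: 1.0(7.15) + 1.0(2.11) + 0.7(3.69) = 7.15 + 2.11 + 2.58 = 11.84
C5: 0.7(7.15) - 1.0(3.69) = 5.01 - 3.69 = 1.32
The controlling combination is 1, giving 13.60 kPa.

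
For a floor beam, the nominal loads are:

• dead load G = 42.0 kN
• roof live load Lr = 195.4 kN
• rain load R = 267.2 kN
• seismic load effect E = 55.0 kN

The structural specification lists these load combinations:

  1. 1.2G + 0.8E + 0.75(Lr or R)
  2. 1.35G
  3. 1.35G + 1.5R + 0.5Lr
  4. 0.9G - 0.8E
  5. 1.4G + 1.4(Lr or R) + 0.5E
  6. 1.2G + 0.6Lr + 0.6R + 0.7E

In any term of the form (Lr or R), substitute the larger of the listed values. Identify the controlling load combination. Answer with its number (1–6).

Combination 3

(Lr or R) → R = 267.2 kN.
1. 1.2(42.0) + 0.8(55.0) + 0.75(267.2) = 50.40 + 44.00 + 200.40 = 294.80
2. 1.35(42.0) = 56.70
3. 1.35(42.0) + 1.5(267.2) + 0.5(195.4) = 56.70 + 400.80 + 97.70 = 555.20
4. 0.9(42.0) - 0.8(55.0) = 37.80 - 44.00 = -6.20
5. 1.4(42.0) + 1.4(267.2) + 0.5(55.0) = 58.80 + 374.08 + 27.50 = 460.38
6. 1.2(42.0) + 0.6(195.4) + 0.6(267.2) + 0.7(55.0) = 50.40 + 117.24 + 160.32 + 38.50 = 366.46
The largest value is 555.20 kN from combination 3.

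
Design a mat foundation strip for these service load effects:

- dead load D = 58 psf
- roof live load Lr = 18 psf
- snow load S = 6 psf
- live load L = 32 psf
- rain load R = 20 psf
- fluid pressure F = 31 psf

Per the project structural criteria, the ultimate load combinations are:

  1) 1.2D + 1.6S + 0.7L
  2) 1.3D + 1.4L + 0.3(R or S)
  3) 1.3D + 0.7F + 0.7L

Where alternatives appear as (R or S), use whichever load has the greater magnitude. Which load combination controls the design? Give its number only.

(R or S) → R = 20 psf.
1) 1.2(58) + 1.6(6) + 0.7(32) = 69.6 + 9.6 + 22.4 = 101.6
2) 1.3(58) + 1.4(32) + 0.3(20) = 75.4 + 44.8 + 6.0 = 126.2
3) 1.3(58) + 0.7(31) + 0.7(32) = 75.4 + 21.7 + 22.4 = 119.5
The largest value is 126.2 psf from combination 2.

Combination 2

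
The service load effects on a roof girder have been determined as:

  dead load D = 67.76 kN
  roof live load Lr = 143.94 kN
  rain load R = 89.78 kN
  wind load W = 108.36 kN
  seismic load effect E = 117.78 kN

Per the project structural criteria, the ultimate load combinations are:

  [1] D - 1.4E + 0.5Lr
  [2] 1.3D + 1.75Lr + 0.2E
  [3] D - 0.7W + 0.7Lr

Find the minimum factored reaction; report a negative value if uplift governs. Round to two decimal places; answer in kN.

[1] 1.0(67.76) - 1.4(117.78) + 0.5(143.94) = 67.76 - 164.89 + 71.97 = -25.16
[2] 1.3(67.76) + 1.75(143.94) + 0.2(117.78) = 363.54
[3] 1.0(67.76) - 0.7(108.36) + 0.7(143.94) = 67.76 - 75.85 + 100.76 = 92.67
Combination 1 gives the minimum: -25.16 kN.

-25.16 kN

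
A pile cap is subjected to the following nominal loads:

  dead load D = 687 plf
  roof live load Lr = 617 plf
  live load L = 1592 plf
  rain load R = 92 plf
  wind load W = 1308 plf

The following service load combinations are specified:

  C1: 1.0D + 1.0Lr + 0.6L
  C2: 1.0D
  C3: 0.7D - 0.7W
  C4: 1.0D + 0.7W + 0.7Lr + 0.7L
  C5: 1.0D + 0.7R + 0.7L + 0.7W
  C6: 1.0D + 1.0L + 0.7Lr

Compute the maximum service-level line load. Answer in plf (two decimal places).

3148.90 plf

C1: 1.0(687) + 1.0(617) + 0.6(1592) = 2259.20
C2: 1.0(687) = 687.00
C3: 0.7(687) - 0.7(1308) = -434.70
C4: 1.0(687) + 0.7(1308) + 0.7(617) + 0.7(1592) = 3148.90
C5: 1.0(687) + 0.7(92) + 0.7(1592) + 0.7(1308) = 2781.40
C6: 1.0(687) + 1.0(1592) + 0.7(617) = 2710.90
Maximum is from combination 4.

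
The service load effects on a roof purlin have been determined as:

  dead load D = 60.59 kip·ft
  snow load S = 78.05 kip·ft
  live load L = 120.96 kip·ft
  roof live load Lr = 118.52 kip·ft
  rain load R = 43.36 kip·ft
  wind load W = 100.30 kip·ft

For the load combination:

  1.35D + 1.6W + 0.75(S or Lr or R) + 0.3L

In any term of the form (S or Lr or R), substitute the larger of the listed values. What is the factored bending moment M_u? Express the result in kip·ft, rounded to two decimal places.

(S or Lr or R) → Lr = 118.52 kip·ft.
1.35(60.59) + 1.6(100.30) + 0.75(118.52) + 0.3(120.96) = 367.45
M_u = 367.45 kip·ft.

367.45 kip·ft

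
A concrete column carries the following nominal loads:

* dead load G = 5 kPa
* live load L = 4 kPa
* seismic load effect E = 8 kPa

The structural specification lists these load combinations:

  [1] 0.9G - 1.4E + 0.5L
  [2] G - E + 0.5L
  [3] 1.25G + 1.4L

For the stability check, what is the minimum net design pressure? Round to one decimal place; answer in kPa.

-4.7 kPa

[1] 0.9(5) - 1.4(8) + 0.5(4) = 4.5 - 11.2 + 2.0 = -4.7
[2] 1.0(5) - 1.0(8) + 0.5(4) = 5.0 - 8.0 + 2.0 = -1.0
[3] 1.25(5) + 1.4(4) = 6.3 + 5.6 = 11.9
Combination 1 gives the minimum: -4.7 kPa.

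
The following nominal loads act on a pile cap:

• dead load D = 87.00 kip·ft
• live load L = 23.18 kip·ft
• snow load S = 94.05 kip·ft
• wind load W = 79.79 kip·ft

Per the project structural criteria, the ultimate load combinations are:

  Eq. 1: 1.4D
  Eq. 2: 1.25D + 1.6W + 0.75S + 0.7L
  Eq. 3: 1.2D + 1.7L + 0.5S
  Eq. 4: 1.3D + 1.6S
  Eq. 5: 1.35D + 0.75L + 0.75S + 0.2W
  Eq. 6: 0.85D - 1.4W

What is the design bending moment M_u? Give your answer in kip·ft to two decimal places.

Eq. 1: 1.4(87.00) = 121.80
Eq. 2: 1.25(87.00) + 1.6(79.79) + 0.75(94.05) + 0.7(23.18) = 108.75 + 127.66 + 70.54 + 16.23 = 323.18
Eq. 3: 1.2(87.00) + 1.7(23.18) + 0.5(94.05) = 190.83
Eq. 4: 1.3(87.00) + 1.6(94.05) = 113.10 + 150.48 = 263.58
Eq. 5: 1.35(87.00) + 0.75(23.18) + 0.75(94.05) + 0.2(79.79) = 221.33
Eq. 6: 0.85(87.00) - 1.4(79.79) = 73.95 - 111.71 = -37.76
The controlling combination is 2, giving 323.18 kip·ft.

323.18 kip·ft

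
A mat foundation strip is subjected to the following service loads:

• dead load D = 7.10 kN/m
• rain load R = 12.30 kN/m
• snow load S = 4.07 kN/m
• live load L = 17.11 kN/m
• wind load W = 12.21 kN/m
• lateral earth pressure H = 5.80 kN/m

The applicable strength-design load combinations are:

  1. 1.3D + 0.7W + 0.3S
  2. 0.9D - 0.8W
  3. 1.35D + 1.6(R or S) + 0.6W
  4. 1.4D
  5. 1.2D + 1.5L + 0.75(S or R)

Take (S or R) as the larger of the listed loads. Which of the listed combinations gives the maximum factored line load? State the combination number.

(R or S) → R = 12.30 kN/m; (S or R) → R = 12.30 kN/m.
1. 1.3(7.10) + 0.7(12.21) + 0.3(4.07) = 19.00
2. 0.9(7.10) - 0.8(12.21) = -3.38
3. 1.35(7.10) + 1.6(12.30) + 0.6(12.21) = 36.59
4. 1.4(7.10) = 9.94
5. 1.2(7.10) + 1.5(17.11) + 0.75(12.30) = 43.41
The largest value is 43.41 kN/m from combination 5.

Combination 5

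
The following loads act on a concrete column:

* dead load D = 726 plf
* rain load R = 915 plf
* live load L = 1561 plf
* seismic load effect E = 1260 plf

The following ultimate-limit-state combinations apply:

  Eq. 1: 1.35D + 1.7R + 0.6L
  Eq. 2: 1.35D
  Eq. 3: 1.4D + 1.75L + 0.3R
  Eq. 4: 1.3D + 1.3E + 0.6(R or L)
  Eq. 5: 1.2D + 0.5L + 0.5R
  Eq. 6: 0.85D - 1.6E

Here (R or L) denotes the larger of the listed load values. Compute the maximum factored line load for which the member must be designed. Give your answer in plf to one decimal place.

4022.7 plf

(R or L) → L = 1561 plf.
Eq. 1: 1.35(726) + 1.7(915) + 0.6(1561) = 980.1 + 1555.5 + 936.6 = 3472.2
Eq. 2: 1.35(726) = 980.1
Eq. 3: 1.4(726) + 1.75(1561) + 0.3(915) = 1016.4 + 2731.8 + 274.5 = 4022.7
Eq. 4: 1.3(726) + 1.3(1260) + 0.6(1561) = 943.8 + 1638.0 + 936.6 = 3518.4
Eq. 5: 1.2(726) + 0.5(1561) + 0.5(915) = 871.2 + 780.5 + 457.5 = 2109.2
Eq. 6: 0.85(726) - 1.6(1260) = 617.1 - 2016.0 = -1398.9
Maximum is from combination 3.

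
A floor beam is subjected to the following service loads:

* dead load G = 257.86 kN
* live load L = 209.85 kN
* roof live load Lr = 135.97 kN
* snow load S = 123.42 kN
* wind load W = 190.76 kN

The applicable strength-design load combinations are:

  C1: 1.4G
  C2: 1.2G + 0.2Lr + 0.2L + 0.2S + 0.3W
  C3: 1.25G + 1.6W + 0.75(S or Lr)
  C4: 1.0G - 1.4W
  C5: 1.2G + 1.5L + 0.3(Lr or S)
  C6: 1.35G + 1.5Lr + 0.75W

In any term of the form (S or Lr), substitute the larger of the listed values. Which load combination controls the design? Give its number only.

(S or Lr) → Lr = 135.97 kN; (Lr or S) → Lr = 135.97 kN.
C1: 1.4(257.86) = 361.00
C2: 1.2(257.86) + 0.2(135.97) + 0.2(209.85) + 0.2(123.42) + 0.3(190.76) = 460.51
C3: 1.25(257.86) + 1.6(190.76) + 0.75(135.97) = 729.52
C4: 1.0(257.86) - 1.4(190.76) = 257.86 - 267.06 = -9.20
C5: 1.2(257.86) + 1.5(209.85) + 0.3(135.97) = 309.43 + 314.78 + 40.79 = 665.00
C6: 1.35(257.86) + 1.5(135.97) + 0.75(190.76) = 348.11 + 203.96 + 143.07 = 695.14
The largest value is 729.52 kN from combination 3.

Combination 3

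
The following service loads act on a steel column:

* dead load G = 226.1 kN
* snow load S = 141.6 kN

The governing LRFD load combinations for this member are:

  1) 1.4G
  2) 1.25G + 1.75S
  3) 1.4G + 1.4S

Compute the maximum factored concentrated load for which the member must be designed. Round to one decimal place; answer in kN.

530.4 kN

1) 1.4(226.1) = 316.5
2) 1.25(226.1) + 1.75(141.6) = 282.6 + 247.8 = 530.4
3) 1.4(226.1) + 1.4(141.6) = 514.8
Combination 2 governs: P_u = 530.4 kN.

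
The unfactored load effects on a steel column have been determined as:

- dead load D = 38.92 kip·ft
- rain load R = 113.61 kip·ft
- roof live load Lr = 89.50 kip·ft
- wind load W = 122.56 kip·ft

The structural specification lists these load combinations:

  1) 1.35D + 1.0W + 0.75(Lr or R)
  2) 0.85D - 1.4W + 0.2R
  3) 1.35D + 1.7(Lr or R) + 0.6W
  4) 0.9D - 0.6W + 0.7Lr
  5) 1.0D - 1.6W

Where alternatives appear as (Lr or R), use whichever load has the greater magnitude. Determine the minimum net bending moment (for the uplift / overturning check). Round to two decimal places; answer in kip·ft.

(Lr or R) → R = 113.61 kip·ft.
1) 1.35(38.92) + 1.0(122.56) + 0.75(113.61) = 260.31
2) 0.85(38.92) - 1.4(122.56) + 0.2(113.61) = -115.78
3) 1.35(38.92) + 1.7(113.61) + 0.6(122.56) = 319.22
4) 0.9(38.92) - 0.6(122.56) + 0.7(89.50) = 24.14
5) 1.0(38.92) - 1.6(122.56) = -157.18
Combination 5 gives the minimum: -157.18 kip·ft.

-157.18 kip·ft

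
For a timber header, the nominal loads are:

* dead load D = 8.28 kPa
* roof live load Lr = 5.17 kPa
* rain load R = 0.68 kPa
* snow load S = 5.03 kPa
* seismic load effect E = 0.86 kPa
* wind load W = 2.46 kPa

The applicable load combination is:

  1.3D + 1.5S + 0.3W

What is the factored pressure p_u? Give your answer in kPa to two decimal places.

1.3(8.28) + 1.5(5.03) + 0.3(2.46) = 10.76 + 7.55 + 0.74 = 19.05
p_u = 19.05 kPa.

19.05 kPa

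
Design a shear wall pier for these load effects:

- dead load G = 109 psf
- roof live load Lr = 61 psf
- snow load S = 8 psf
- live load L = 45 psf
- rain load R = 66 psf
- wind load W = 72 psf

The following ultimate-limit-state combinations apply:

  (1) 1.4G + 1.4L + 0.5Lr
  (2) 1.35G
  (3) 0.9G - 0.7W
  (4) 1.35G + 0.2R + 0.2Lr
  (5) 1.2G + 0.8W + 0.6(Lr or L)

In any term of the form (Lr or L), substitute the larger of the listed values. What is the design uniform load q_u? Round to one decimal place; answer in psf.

246.1 psf

(Lr or L) → Lr = 61 psf.
(1) 1.4(109) + 1.4(45) + 0.5(61) = 152.6 + 63.0 + 30.5 = 246.1
(2) 1.35(109) = 147.2
(3) 0.9(109) - 0.7(72) = 98.1 - 50.4 = 47.7
(4) 1.35(109) + 0.2(66) + 0.2(61) = 147.2 + 13.2 + 12.2 = 172.6
(5) 1.2(109) + 0.8(72) + 0.6(61) = 130.8 + 57.6 + 36.6 = 225.0
Combination 1 governs: q_u = 246.1 psf.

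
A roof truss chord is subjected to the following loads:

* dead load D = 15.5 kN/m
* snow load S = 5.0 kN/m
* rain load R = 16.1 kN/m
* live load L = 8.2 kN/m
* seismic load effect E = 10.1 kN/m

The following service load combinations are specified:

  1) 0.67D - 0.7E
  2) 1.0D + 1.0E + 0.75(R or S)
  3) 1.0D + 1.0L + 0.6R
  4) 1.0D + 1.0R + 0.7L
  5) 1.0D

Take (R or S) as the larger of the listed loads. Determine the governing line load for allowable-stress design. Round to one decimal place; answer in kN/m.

37.7 kN/m

(R or S) → R = 16.1 kN/m.
1) 0.67(15.5) - 0.7(10.1) = 10.4 - 7.1 = 3.3
2) 1.0(15.5) + 1.0(10.1) + 0.75(16.1) = 15.5 + 10.1 + 12.1 = 37.7
3) 1.0(15.5) + 1.0(8.2) + 0.6(16.1) = 15.5 + 8.2 + 9.7 = 33.4
4) 1.0(15.5) + 1.0(16.1) + 0.7(8.2) = 15.5 + 16.1 + 5.7 = 37.3
5) 1.0(15.5) = 15.5
Maximum is from combination 2.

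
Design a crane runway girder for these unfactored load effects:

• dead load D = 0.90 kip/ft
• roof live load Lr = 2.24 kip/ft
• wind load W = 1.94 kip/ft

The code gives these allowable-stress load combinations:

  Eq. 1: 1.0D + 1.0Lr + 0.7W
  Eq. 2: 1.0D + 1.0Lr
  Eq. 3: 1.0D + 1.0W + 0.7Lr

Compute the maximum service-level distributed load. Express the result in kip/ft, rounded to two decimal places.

Eq. 1: 1.0(0.90) + 1.0(2.24) + 0.7(1.94) = 0.90 + 2.24 + 1.36 = 4.50
Eq. 2: 1.0(0.90) + 1.0(2.24) = 0.90 + 2.24 = 3.14
Eq. 3: 1.0(0.90) + 1.0(1.94) + 0.7(2.24) = 0.90 + 1.94 + 1.57 = 4.41
Combination 1 governs: w = 4.50 kip/ft.

4.50 kip/ft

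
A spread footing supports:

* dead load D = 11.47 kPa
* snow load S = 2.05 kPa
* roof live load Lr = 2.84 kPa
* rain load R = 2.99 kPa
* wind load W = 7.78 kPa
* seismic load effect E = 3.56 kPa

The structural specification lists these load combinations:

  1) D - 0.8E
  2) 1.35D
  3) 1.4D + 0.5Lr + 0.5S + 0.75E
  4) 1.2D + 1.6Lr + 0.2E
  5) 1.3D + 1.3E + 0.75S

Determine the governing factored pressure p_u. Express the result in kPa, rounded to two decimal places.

21.17 kPa

1) 1.0(11.47) - 0.8(3.56) = 8.62
2) 1.35(11.47) = 15.48
3) 1.4(11.47) + 0.5(2.84) + 0.5(2.05) + 0.75(3.56) = 21.17
4) 1.2(11.47) + 1.6(2.84) + 0.2(3.56) = 19.02
5) 1.3(11.47) + 1.3(3.56) + 0.75(2.05) = 21.08
Combination 3 governs: p_u = 21.17 kPa.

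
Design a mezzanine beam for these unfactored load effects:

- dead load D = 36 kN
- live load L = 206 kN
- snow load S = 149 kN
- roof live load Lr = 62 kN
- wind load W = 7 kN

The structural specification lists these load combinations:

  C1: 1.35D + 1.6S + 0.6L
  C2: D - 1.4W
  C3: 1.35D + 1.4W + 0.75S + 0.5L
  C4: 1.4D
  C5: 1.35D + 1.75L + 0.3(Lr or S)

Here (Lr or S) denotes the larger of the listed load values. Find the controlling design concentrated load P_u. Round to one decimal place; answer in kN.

453.8 kN

(Lr or S) → S = 149 kN.
C1: 1.35(36) + 1.6(149) + 0.6(206) = 48.6 + 238.4 + 123.6 = 410.6
C2: 1.0(36) - 1.4(7) = 36.0 - 9.8 = 26.2
C3: 1.35(36) + 1.4(7) + 0.75(149) + 0.5(206) = 48.6 + 9.8 + 111.8 + 103.0 = 273.2
C4: 1.4(36) = 50.4
C5: 1.35(36) + 1.75(206) + 0.3(149) = 48.6 + 360.5 + 44.7 = 453.8
Maximum is from combination 5.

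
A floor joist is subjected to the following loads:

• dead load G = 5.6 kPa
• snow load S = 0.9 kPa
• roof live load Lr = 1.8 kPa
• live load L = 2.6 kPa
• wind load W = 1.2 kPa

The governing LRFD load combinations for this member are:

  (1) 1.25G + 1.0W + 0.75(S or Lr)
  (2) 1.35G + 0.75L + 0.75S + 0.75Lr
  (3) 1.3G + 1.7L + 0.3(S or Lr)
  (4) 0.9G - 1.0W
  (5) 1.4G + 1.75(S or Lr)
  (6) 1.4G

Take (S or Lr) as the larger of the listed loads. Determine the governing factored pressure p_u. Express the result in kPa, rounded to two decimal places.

12.24 kPa

(S or Lr) → Lr = 1.8 kPa.
(1) 1.25(5.6) + 1.0(1.2) + 0.75(1.8) = 7.00 + 1.20 + 1.35 = 9.55
(2) 1.35(5.6) + 0.75(2.6) + 0.75(0.9) + 0.75(1.8) = 7.56 + 1.95 + 0.68 + 1.35 = 11.54
(3) 1.3(5.6) + 1.7(2.6) + 0.3(1.8) = 7.28 + 4.42 + 0.54 = 12.24
(4) 0.9(5.6) - 1.0(1.2) = 5.04 - 1.20 = 3.84
(5) 1.4(5.6) + 1.75(1.8) = 7.84 + 3.15 = 10.99
(6) 1.4(5.6) = 7.84
Maximum is from combination 3.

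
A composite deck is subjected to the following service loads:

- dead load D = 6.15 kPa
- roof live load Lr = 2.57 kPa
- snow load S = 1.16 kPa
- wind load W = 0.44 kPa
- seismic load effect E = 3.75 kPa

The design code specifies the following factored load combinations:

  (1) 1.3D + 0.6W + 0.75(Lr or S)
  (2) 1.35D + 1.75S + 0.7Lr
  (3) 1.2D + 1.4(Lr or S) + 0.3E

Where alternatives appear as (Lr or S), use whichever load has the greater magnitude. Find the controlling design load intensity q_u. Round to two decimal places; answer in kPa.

(Lr or S) → Lr = 2.57 kPa.
(1) 1.3(6.15) + 0.6(0.44) + 0.75(2.57) = 8.00 + 0.26 + 1.93 = 10.19
(2) 1.35(6.15) + 1.75(1.16) + 0.7(2.57) = 8.30 + 2.03 + 1.80 = 12.13
(3) 1.2(6.15) + 1.4(2.57) + 0.3(3.75) = 12.10
The controlling combination is 2, giving 12.13 kPa.

12.13 kPa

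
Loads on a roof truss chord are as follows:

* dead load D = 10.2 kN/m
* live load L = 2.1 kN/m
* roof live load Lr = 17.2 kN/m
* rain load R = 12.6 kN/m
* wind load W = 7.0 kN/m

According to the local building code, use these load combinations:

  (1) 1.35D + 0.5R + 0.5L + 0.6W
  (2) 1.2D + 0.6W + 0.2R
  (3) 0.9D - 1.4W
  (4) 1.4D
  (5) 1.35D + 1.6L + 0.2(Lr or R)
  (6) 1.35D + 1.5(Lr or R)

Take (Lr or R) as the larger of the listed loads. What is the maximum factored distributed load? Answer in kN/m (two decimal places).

(Lr or R) → Lr = 17.2 kN/m.
(1) 1.35(10.2) + 0.5(12.6) + 0.5(2.1) + 0.6(7.0) = 25.32
(2) 1.2(10.2) + 0.6(7.0) + 0.2(12.6) = 18.96
(3) 0.9(10.2) - 1.4(7.0) = -0.62
(4) 1.4(10.2) = 14.28
(5) 1.35(10.2) + 1.6(2.1) + 0.2(17.2) = 20.57
(6) 1.35(10.2) + 1.5(17.2) = 39.57
Maximum is from combination 6.

39.57 kN/m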